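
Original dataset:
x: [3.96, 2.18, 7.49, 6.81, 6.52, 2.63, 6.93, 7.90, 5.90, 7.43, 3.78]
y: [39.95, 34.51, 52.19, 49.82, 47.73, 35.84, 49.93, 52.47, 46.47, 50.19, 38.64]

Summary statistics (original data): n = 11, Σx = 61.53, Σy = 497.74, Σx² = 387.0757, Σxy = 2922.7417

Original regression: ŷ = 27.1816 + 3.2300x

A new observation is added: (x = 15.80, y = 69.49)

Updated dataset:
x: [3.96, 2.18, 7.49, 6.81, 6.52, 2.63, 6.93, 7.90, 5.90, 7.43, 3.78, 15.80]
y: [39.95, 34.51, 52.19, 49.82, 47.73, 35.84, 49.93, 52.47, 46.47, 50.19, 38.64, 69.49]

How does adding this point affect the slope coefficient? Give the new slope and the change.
New slope β₁ = 2.6401 versus 3.2300 before: a change of -0.5899 (-18.3%).

The new point has HIGH LEVERAGE: x = 15.80 is far from the original mean x̄ = 61.53/11 ≈ 5.59 (original range [2.18, 7.90]).

Step 1: Update the sums with the new point (n goes from 11 to 12)
Σx  = 61.53 + 15.80 = 77.33
Σy  = 497.74 + 69.49 = 567.23
Σx² = 387.0757 + 15.80² = 387.0757 + 249.6400 = 636.7157
Σxy = 2922.7417 + 15.80×69.49 = 2922.7417 + 1097.9420 = 4020.6837

Step 2: Recompute the slope with b₁ = (nΣxy − ΣxΣy) / (nΣx² − (Σx)²)
Numerator   = 12×4020.6837 − 77.33×567.23 = 48248.2044 − 43863.8959 = 4384.3085
Denominator = 12×636.7157 − 77.33² = 7640.5884 − 5979.9289 = 1660.6595
b₁(new) = 4384.3085 / 1660.6595 = 2.6401

(Same formula on the original sums: (11×2922.7417 − 61.53×497.74) / (11×387.0757 − 61.53²) = 1524.2165 / 471.8918 = 3.2300, matching the given fit.)

Step 3: Change in slope
Δβ₁ = 2.6401 − 3.2300 = -0.5899
Relative change = -0.5899 / 3.2300 × 100% = -18.3%
→ the slope decreases when the point is added.

Because the point sits below the extension of the original line at a high-leverage x, it tilts the fit down.
In practice: check such a point for data-entry or measurement error; refit with and without it and report both if conclusions differ.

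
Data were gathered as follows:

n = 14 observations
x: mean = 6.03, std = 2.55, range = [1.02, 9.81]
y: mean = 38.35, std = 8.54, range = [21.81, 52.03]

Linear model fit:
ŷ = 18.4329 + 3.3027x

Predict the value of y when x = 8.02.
ŷ = 44.9206

To predict y for x = 8.02, substitute into the regression equation:

ŷ = 18.4329 + 3.3027 × 8.02
ŷ = 18.4329 + 26.4877
ŷ = 44.9206

This is the fitted mean response at that x — an individual observation would come with a wider prediction interval.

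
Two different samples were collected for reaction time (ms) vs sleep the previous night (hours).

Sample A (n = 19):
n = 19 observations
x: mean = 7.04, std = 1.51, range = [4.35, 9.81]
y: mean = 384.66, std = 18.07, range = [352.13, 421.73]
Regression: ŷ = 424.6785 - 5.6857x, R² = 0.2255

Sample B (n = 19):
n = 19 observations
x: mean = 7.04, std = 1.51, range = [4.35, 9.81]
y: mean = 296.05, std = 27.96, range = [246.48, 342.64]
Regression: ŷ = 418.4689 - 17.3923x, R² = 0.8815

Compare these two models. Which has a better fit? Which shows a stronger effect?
Model B has the better fit (R² = 0.8815 vs 0.2255). Model B shows the stronger effect (|β₁| = 17.3923 vs 5.6857).

Model Comparison:

Fit — compare R²:
- Model A: R² = 0.2255 → 22.55% of variance in reaction time explained
- Model B: R² = 0.8815 → 88.15% of variance in reaction time explained
- 0.8815 > 0.2255 → Model B has the better fit

Effect size (slope magnitude):
- Model A: β₁ = -5.6857 → predicted reaction time falls 5.6857 ms per additional hour of sleep
- Model B: β₁ = -17.3923 → predicted reaction time falls 17.3923 ms per additional hour of sleep
- |-5.6857| < |-17.3923| → Model B shows the stronger marginal effect

Note: A better fit (higher R²) doesn't necessarily mean a more important relationship.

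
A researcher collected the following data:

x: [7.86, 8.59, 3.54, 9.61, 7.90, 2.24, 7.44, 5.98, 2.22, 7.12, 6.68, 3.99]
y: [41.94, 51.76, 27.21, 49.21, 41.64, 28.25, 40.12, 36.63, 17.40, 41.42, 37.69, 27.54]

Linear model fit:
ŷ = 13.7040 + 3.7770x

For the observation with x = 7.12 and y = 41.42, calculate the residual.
Residual = 0.8238

The residual is the difference between the actual value and the predicted value:

Residual = y - ŷ

Step 1: Calculate predicted value
ŷ = 13.7040 + 3.7770 × 7.12
ŷ = 40.5962

Step 2: Calculate residual
Residual = 41.42 - 40.5962
Residual = 0.8238

The residual is positive, so the observed y = 41.42 sits above the regression line (the line underestimates it by 0.8238).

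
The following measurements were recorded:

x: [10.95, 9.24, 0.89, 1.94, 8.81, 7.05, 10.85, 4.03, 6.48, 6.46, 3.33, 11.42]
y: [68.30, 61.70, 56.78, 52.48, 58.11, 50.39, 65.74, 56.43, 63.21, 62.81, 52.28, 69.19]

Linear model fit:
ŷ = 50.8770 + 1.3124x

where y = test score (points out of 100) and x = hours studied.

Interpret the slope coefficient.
For each additional hour of study time, predicted test score increases by approximately 1.3124 points.

The slope β₁ = 1.3124 gives the rate at which the fitted test score changes with study time.

Interpretation:
- Study time up by 1 hour → predicted test score increases by 1.3124 points
- This is a linear approximation: the same per-unit change is assumed across the whole observed x range
- The sign (+) gives the direction; the magnitude 1.3124 gives the size of the effect per hour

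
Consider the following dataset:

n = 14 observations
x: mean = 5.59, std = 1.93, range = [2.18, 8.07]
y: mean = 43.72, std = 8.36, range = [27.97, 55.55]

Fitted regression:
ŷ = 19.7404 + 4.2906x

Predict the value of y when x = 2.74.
ŷ = 31.4966

x = 2.74 lies inside the observed range [2.18, 8.07], so the fitted equation applies directly:

ŷ = 19.7404 + 4.2906 × 2.74
ŷ = 19.7404 + 11.7562
ŷ = 31.4966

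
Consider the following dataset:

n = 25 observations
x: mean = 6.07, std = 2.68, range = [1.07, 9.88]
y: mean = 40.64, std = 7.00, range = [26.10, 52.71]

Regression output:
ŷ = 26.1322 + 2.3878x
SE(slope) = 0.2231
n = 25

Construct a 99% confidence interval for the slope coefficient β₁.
The 99% CI for β₁ is (1.7615, 3.0141)

Confidence interval for the slope:

The 99% CI for β₁ is: β̂₁ ± t*(α/2, n-2) × SE(β̂₁)

Step 1: Find critical t-value
- Confidence level = 0.99
- Degrees of freedom = n - 2 = 25 - 2 = 23
- t*(α/2, 23) = 2.8073

Step 2: Calculate margin of error
Margin = 2.8073 × 0.2231 = 0.6263

Step 3: Construct interval
CI = 2.3878 ± 0.6263
CI = (1.7615, 3.0141)

Interpretation: intervals built this way capture the true β₁ in 99% of repeated samples; here the plausible range for the per-unit effect of x on y is 1.7615 to 3.0141.
The interval does not include 0, suggesting a significant linear relationship.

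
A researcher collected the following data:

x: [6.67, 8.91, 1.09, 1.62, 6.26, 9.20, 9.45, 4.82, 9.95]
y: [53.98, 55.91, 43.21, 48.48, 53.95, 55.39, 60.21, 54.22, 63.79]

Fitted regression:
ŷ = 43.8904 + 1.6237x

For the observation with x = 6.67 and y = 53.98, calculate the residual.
Residual = -0.7405

The residual is the difference between the actual value and the predicted value:

Residual = y - ŷ

Step 1: Calculate predicted value
ŷ = 43.8904 + 1.6237 × 6.67
ŷ = 54.7205

Step 2: Calculate residual
Residual = 53.98 - 54.7205
Residual = -0.7405

Interpretation: the model overestimates the actual value by 0.7405 at this point (negative residual → observation lies below the fitted line).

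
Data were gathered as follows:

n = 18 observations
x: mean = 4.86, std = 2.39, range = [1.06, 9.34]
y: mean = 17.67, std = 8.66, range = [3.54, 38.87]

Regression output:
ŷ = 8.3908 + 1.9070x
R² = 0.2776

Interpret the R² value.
About 27.76% of the variability in y is accounted for by the regression on x (R² = 0.2776) — a weak linear fit.

R² = 1 − SS_res/SS_tot compares the residual scatter to the total scatter of y about its mean.

Here R² = 0.2776:
- Explained: 27.76% of the variation in y
- Unexplained (residual): 100% − 27.76% = 72.24%
- Rule of thumb (below 0.3 weak; 0.3 to below 0.7 moderate; 0.7 and above strong) → weak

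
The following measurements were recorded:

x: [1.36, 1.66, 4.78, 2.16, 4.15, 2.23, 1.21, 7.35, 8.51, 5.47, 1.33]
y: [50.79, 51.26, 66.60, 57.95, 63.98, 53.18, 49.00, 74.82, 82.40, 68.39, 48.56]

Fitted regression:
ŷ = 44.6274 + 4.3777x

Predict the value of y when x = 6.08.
ŷ = 71.2438

To predict y for x = 6.08, substitute into the regression equation:

ŷ = 44.6274 + 4.3777 × 6.08
ŷ = 44.6274 + 26.6164
ŷ = 71.2438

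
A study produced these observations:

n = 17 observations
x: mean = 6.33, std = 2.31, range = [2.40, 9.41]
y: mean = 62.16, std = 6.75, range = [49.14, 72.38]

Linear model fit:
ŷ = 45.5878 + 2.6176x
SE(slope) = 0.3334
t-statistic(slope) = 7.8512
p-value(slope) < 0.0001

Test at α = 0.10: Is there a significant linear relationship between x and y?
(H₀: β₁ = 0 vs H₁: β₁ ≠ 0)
p-value < 0.0001 < α = 0.10, so we reject H₀. The relationship is significant.

Hypothesis test for the slope coefficient:

H₀: β₁ = 0 (no linear relationship)
H₁: β₁ ≠ 0 (linear relationship exists)

Test statistic: t = β̂₁ / SE(β̂₁) = 2.6176 / 0.3334 = 7.8512

The p-value (<0.0001) is the probability, under H₀, of a t-statistic at least as extreme as |t| = 7.8512 (two-sided, df = n − 2 = 15).

Decision rule: reject H₀ if p-value < α.
p-value < 0.0001 < α = 0.10 → reject H₀.

Conclusion: the linear association between x and y is significant at the 10% level.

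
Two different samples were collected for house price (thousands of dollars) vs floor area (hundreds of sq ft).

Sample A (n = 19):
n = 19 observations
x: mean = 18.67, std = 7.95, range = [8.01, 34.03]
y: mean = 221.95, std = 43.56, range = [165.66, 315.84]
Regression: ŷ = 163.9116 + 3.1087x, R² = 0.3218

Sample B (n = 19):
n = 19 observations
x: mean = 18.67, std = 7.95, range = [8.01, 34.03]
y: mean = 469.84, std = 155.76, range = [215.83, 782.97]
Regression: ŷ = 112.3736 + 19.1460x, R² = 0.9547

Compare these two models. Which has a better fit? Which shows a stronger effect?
Model B has the better fit (R² = 0.9547 vs 0.3218). Model B shows the stronger effect (|β₁| = 19.1460 vs 3.1087).

Model Comparison:

Fit — compare R²:
- Model A: R² = 0.3218 → 32.18% of variance in house price explained
- Model B: R² = 0.9547 → 95.47% of variance in house price explained
- 0.9547 > 0.3218 → Model B has the better fit

Which has the larger per-hundred sq ft effect? (|β₁|)
- Model A: β₁ = 3.1087 → predicted house price rises 3.1087 thousand dollars per additional hundred sq ft of floor area
- Model B: β₁ = 19.1460 → predicted house price rises 19.1460 thousand dollars per additional hundred sq ft of floor area
- |3.1087| < |19.1460| → Model B shows the stronger marginal effect

Notes:
- A steeper slope doesn't make a better model if the scatter around the line is large.
- A better fit (higher R²) doesn't necessarily mean a more important relationship.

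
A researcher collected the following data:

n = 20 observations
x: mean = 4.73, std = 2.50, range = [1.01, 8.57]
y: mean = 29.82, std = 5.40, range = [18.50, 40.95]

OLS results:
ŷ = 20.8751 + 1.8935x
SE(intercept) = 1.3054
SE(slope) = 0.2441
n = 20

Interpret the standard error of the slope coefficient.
SE(slope) = 0.2441 measures the uncertainty in the estimated slope. The coefficient is estimated precisely (SE/|β̂₁| = 12.9%).

What SE measures:
- The standard error quantifies the sampling variability of the coefficient estimate
- It is the estimated standard deviation of β̂₁ across hypothetical repeated samples of the same size
- Smaller SE → more precise estimate

Relative precision:
- SE / |β̂₁| = 0.2441 / 1.8935 = 12.9%
- Rule of thumb (under 20%: precise; 20% to under 50%: moderately precise; 50% or more: imprecise) → precise

Rough 95% range (±2 SE): 1.8935 ± 0.4882 → (1.4053, 2.3817).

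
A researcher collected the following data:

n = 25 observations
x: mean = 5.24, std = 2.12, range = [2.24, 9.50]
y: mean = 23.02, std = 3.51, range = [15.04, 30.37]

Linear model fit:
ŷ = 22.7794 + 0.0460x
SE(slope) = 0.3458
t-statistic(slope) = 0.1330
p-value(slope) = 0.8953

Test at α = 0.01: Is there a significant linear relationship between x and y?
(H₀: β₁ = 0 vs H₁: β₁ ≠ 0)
Since p-value = 0.8953 ≥ α = 0.01, fail to reject H₀ — the slope is not significantly different from 0.

Hypothesis test for the slope coefficient:

H₀: β₁ = 0 (no linear relationship)
H₁: β₁ ≠ 0 (linear relationship exists)

Test statistic: t = β̂₁ / SE(β̂₁) = 0.0460 / 0.3458 = 0.1330

p = 0.8953: how often a slope estimate this far from 0 (in SE units) would arise by chance if β₁ were truly 0.

Decision rule: reject H₀ if p-value < α.
p-value = 0.8953 ≥ α = 0.01 → fail to reject H₀.

At α = 0.01 the data do not provide convincing evidence of a nonzero slope.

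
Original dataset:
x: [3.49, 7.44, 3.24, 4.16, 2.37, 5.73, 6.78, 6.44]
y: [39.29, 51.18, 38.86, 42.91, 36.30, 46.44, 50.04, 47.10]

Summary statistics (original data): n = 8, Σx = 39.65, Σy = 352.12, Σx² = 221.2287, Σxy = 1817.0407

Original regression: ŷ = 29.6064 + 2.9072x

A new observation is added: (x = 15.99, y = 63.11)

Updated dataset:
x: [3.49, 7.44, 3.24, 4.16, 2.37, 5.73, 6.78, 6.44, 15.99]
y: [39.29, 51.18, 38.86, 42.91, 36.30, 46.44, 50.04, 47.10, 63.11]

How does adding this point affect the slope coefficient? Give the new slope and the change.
New slope β₁ = 1.9493 versus 2.9072 before: a change of -0.9579 (-32.9%).

x = 15.99 lies well outside the original x-range [2.37, 7.44] (x̄ ≈ 4.96), so this observation has high leverage and can move the slope substantially.

Step 1: Update the sums with the new point (n goes from 8 to 9)
Σx  = 39.65 + 15.99 = 55.64
Σy  = 352.12 + 63.11 = 415.23
Σx² = 221.2287 + 15.99² = 221.2287 + 255.6801 = 476.9088
Σxy = 1817.0407 + 15.99×63.11 = 1817.0407 + 1009.1289 = 2826.1696

Step 2: Recompute the slope with b₁ = (nΣxy − ΣxΣy) / (nΣx² − (Σx)²)
Numerator   = 9×2826.1696 − 55.64×415.23 = 25435.5264 − 23103.3972 = 2332.1292
Denominator = 9×476.9088 − 55.64² = 4292.1792 − 3095.8096 = 1196.3696
b₁(new) = 2332.1292 / 1196.3696 = 1.9493

(Same formula on the original sums: (8×1817.0407 − 39.65×352.12) / (8×221.2287 − 39.65²) = 574.7676 / 197.7071 = 2.9072, matching the given fit.)

Step 3: Change in slope
Δβ₁ = 1.9493 − 2.9072 = -0.9579
Relative change = -0.9579 / 2.9072 × 100% = -32.9%
→ the slope decreases when the point is added.

A high-leverage point only changes the slope if it is off the original line; here y = 63.11 is below the original trend, so the slope decreases.
In practice: check such a point for data-entry or measurement error.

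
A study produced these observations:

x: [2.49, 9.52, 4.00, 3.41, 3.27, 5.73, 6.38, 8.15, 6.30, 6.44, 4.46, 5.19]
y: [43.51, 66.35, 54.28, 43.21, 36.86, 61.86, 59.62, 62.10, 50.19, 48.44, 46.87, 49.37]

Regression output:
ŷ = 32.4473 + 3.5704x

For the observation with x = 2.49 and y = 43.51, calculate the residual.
Residual = 2.1724

The residual is the difference between the actual value and the predicted value:

Residual = y - ŷ

Step 1: Calculate predicted value
ŷ = 32.4473 + 3.5704 × 2.49
ŷ = 41.3376

Step 2: Calculate residual
Residual = 43.51 - 41.3376
Residual = 2.1724

Interpretation: the model underestimates the actual value by 2.1724 at this point (positive residual → observation lies above the fitted line).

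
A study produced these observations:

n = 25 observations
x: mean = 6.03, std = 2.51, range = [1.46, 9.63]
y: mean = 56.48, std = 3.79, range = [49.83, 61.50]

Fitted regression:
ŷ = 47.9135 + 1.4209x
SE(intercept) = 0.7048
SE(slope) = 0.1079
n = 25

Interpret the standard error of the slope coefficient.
SE(β̂₁) = 0.1079 is the estimated standard deviation of the slope estimate across repeated samples; relative to β̂₁ = 1.4209 that is 7.6%, a precise estimate.

SE(β̂₁) = s / √Sxx, where s is the residual standard deviation and Sxx = Σ(x − x̄)². It is the yardstick for how far β̂₁ = 1.4209 could plausibly be from the true slope.

Relative precision:
- SE / |β̂₁| = 0.1079 / 1.4209 = 7.6%
- Rule of thumb (under 20%: precise; 20% to under 50%: moderately precise; 50% or more: imprecise) → precise

Link to the t-test: t = β̂₁ / SE(β̂₁) = 1.4209 / 0.1079 = 13.1687, the statistic for H₀: β₁ = 0.

What drives SE(β̂₁): more residual scatter → larger SE; larger n (here n = 25) → smaller SE.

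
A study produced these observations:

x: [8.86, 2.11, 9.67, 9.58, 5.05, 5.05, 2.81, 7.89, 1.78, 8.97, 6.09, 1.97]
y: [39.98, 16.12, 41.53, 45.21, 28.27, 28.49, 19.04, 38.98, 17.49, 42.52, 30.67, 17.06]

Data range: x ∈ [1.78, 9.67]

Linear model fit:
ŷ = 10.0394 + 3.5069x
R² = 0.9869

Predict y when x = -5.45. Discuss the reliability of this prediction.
ŷ = -9.0732 (extrapolation — x = -5.45 lies outside [1.78, 9.67], so reliability is low).

Prediction calculation:
ŷ = 10.0394 + 3.5069 × (-5.45)
ŷ = -9.0732

Reliability:
- Data range: x ∈ [1.78, 9.67]
- Prediction point: x = -5.45 is 7.23 units below the observed range → this is EXTRAPOLATION, not interpolation

Why that matters here:
- The standard error of prediction grows with (x − x̄)², and x = -5.45 is far from x̄ = 5.82
- The linear relationship may not hold outside the observed range

Report the number if required, but flag clearly that it is an extrapolation.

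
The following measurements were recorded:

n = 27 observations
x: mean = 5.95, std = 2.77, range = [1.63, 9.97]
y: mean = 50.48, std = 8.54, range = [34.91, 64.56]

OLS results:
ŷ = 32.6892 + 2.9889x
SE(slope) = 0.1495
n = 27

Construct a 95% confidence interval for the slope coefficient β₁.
The 95% CI for β₁ is (2.6810, 3.2968)

Confidence interval for the slope:

The 95% CI for β₁ is: β̂₁ ± t*(α/2, n-2) × SE(β̂₁)

Step 1: Find critical t-value
- Confidence level = 0.95
- Degrees of freedom = n - 2 = 27 - 2 = 25
- t*(α/2, 25) = 2.0595

Step 2: Calculate margin of error
Margin = 2.0595 × 0.1495 = 0.3079

Step 3: Construct interval
CI = 2.9889 ± 0.3079
CI = (2.6810, 3.2968)

Interpretation: each one-unit increase in x is associated with a change in mean y of between 2.6810 and 3.2968, with 95% confidence.
Both endpoints are positive, so the data support a genuinely positive slope at this confidence level.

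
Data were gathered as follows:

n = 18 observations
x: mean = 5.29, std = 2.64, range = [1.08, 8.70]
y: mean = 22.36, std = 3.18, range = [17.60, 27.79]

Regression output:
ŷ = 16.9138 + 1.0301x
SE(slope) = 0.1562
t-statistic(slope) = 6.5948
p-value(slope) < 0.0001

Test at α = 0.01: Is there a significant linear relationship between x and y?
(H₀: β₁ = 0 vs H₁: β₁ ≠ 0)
Since p-value < 0.0001 < α = 0.01, reject H₀ — the slope is significantly different from 0.

Hypothesis test for the slope coefficient:

H₀: β₁ = 0 (no linear relationship)
H₁: β₁ ≠ 0 (linear relationship exists)

Test statistic: t = β̂₁ / SE(β̂₁) = 1.0301 / 0.1562 = 6.5948

With df = 16, the two-sided p-value for |t| = 6.5948 is <0.0001.

Decision rule: reject H₀ if p-value < α.
p-value < 0.0001 < α = 0.01 → reject H₀.

At α = 0.01 the data do provide convincing evidence of a nonzero slope.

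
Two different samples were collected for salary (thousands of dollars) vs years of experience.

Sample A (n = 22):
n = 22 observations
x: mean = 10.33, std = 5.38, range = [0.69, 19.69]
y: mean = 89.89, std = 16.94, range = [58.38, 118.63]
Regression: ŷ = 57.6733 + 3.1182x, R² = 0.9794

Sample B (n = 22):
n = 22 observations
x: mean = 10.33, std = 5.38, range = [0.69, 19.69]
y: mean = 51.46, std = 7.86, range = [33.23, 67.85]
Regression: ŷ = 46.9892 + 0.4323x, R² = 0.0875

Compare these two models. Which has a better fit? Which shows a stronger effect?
Model A has the better fit (R² = 0.9794 vs 0.0875). Model A shows the stronger effect (|β₁| = 3.1182 vs 0.4323).

Model Comparison:

Which explains more variance? (R²)
- Model A: R² = 0.9794 → 97.94% of variance in salary explained
- Model B: R² = 0.0875 → 8.75% of variance in salary explained
- 0.9794 > 0.0875 → Model A has the better fit

Strength of effect — compare |β₁|:
- Model A: β₁ = 3.1182 → predicted salary rises 3.1182 thousand dollars per additional year of experience
- Model B: β₁ = 0.4323 → predicted salary rises 0.4323 thousand dollars per additional year of experience
- |3.1182| > |0.4323| → Model A shows the stronger marginal effect

Notes:
- A steeper slope doesn't make a better model if the scatter around the line is large.
- A better fit (higher R²) doesn't necessarily mean a more important relationship.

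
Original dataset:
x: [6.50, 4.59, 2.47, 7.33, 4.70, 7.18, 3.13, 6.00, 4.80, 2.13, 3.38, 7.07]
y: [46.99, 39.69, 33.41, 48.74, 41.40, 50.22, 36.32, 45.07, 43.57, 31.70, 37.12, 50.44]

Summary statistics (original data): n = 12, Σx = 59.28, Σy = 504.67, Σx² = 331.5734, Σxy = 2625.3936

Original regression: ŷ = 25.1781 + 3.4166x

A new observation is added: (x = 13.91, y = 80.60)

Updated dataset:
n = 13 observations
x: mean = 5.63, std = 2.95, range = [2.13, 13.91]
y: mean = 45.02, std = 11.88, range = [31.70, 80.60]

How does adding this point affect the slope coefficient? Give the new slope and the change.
The slope changes from 3.4166 to 3.9952 (change of +0.5786, or +16.9%).

x = 13.91 lies well outside the original x-range [2.13, 7.33] (x̄ ≈ 4.94), so this observation has high leverage and can move the slope substantially.

Step 1: Update the sums with the new point (n goes from 12 to 13)
Σx  = 59.28 + 13.91 = 73.19
Σy  = 504.67 + 80.60 = 585.27
Σx² = 331.5734 + 13.91² = 331.5734 + 193.4881 = 525.0615
Σxy = 2625.3936 + 13.91×80.60 = 2625.3936 + 1121.1460 = 3746.5396

Step 2: Recompute the slope with b₁ = (nΣxy − ΣxΣy) / (nΣx² − (Σx)²)
Numerator   = 13×3746.5396 − 73.19×585.27 = 48705.0148 − 42835.9113 = 5869.1035
Denominator = 13×525.0615 − 73.19² = 6825.7995 − 5356.7761 = 1469.0234
b₁(new) = 5869.1035 / 1469.0234 = 3.9952

(Same formula on the original sums: (12×2625.3936 − 59.28×504.67) / (12×331.5734 − 59.28²) = 1587.8856 / 464.7624 = 3.4166, matching the given fit.)

Step 3: Change in slope
Δβ₁ = 3.9952 − 3.4166 = +0.5786
Relative change = +0.5786 / 3.4166 × 100% = +16.9%
→ the slope increases when the point is added.

A high-leverage point only changes the slope if it is off the original line; here y = 80.60 is above the original trend, so the slope increases.
In practice: investigate whether it comes from the same population as the rest of the sample.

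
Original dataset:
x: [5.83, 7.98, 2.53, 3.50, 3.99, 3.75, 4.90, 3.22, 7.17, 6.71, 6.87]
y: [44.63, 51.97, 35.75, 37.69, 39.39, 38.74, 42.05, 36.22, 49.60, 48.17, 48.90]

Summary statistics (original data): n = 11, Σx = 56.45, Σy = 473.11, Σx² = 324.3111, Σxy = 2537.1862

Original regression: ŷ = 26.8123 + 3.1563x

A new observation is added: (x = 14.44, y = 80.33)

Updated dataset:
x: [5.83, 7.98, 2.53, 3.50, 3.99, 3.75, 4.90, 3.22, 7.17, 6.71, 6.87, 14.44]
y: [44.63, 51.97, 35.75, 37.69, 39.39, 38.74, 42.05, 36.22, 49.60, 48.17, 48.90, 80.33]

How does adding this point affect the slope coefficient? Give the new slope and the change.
New slope β₁ = 3.7504 versus 3.1563 before: a change of +0.5941 (+18.8%).

x = 14.44 lies well outside the original x-range [2.53, 7.98] (x̄ ≈ 5.13), so this observation has high leverage and can move the slope substantially.

Step 1: Update the sums with the new point (n goes from 11 to 12)
Σx  = 56.45 + 14.44 = 70.89
Σy  = 473.11 + 80.33 = 553.44
Σx² = 324.3111 + 14.44² = 324.3111 + 208.5136 = 532.8247
Σxy = 2537.1862 + 14.44×80.33 = 2537.1862 + 1159.9652 = 3697.1514

Step 2: Recompute the slope with b₁ = (nΣxy − ΣxΣy) / (nΣx² − (Σx)²)
Numerator   = 12×3697.1514 − 70.89×553.44 = 44365.8168 − 39233.3616 = 5132.4552
Denominator = 12×532.8247 − 70.89² = 6393.8964 − 5025.3921 = 1368.5043
b₁(new) = 5132.4552 / 1368.5043 = 3.7504

(Same formula on the original sums: (11×2537.1862 − 56.45×473.11) / (11×324.3111 − 56.45²) = 1201.9887 / 380.8196 = 3.1563, matching the given fit.)

Step 3: Change in slope
Δβ₁ = 3.7504 − 3.1563 = +0.5941
Relative change = +0.5941 / 3.1563 × 100% = +18.8%
→ the slope increases when the point is added.

Because the point sits above the extension of the original line at a high-leverage x, it tilts the fit up.
In practice: investigate whether it comes from the same population as the rest of the sample.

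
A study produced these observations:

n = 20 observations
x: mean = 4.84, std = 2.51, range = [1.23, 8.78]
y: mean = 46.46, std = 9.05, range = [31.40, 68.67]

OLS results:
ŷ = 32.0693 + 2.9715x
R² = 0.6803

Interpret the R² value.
R² = 0.6803 means 68.03% of the variation in y is explained by the linear relationship with x. This indicates a moderate fit.

R² (coefficient of determination) measures the proportion of variance in y explained by the regression model.

Here R² = 0.6803:
- Explained: 68.03% of the variation in y
- Unexplained (residual): 100% − 68.03% = 31.97%
- Rule of thumb (below 0.3 weak; 0.3 to below 0.7 moderate; 0.7 and above strong) → moderate

Equivalently, for simple linear regression R² = r², so |r| = √0.6803 ≈ 0.8248.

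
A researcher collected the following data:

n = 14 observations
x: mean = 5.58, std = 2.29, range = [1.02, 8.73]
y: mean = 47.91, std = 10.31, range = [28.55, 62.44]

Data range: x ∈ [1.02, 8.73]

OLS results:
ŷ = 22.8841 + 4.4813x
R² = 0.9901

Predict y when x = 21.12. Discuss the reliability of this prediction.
ŷ = 117.5292, but this is extrapolation (above the data range [1.02, 8.73]) and may be unreliable.

Prediction calculation:
ŷ = 22.8841 + 4.4813 × 21.12
ŷ = 117.5292

Reliability:
- Data range: x ∈ [1.02, 8.73]
- Prediction point: x = 21.12 is 12.39 units above the observed range → this is EXTRAPOLATION, not interpolation

Why that matters here:
- Real relationships often flatten, saturate, or turn nonlinear at extremes
- The linear relationship may not hold outside the observed range
- R² describes fit only over the sampled x values; it says nothing about behaviour beyond them

Report the number if required, but flag clearly that it is an extrapolation.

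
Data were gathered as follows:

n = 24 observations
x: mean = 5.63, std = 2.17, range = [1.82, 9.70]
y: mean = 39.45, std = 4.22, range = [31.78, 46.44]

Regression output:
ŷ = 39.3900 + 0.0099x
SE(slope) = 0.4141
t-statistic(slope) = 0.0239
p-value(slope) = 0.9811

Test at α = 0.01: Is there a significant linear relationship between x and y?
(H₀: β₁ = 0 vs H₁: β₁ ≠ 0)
Fail to reject H₀: p-value = 0.9811 ≥ α = 0.01. The linear relationship is not significant at the 1% level.

Hypothesis test for the slope coefficient:

H₀: β₁ = 0 (no linear relationship)
H₁: β₁ ≠ 0 (linear relationship exists)

Test statistic: t = β̂₁ / SE(β̂₁) = 0.0099 / 0.4141 = 0.0239

The p-value (0.9811) is the probability, under H₀, of a t-statistic at least as extreme as |t| = 0.0239 (two-sided, df = n − 2 = 22).

Decision rule: reject H₀ if p-value < α.
p-value = 0.9811 ≥ α = 0.01 → fail to reject H₀.

Conclusion: the linear association between x and y is not significant at the 1% level.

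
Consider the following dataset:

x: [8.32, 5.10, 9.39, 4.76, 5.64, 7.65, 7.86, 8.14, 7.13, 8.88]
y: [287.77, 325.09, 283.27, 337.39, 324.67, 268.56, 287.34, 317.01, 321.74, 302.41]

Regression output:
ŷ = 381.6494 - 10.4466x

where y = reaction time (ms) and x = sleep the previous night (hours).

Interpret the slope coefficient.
An increase of one hour in sleep is associated with a 10.4466 ms decrease in predicted reaction time.

The slope β₁ = -10.4466 gives the rate at which the fitted reaction time changes with sleep.

Interpretation:
- Sleep up by 1 hour → predicted reaction time decreases by 10.4466 ms
- The effect is assumed constant over the observed range of x (linearity)
- The sign (−) gives the direction; the magnitude 10.4466 gives the size of the effect per hour

The intercept β₀ = 381.6494 is the predicted reaction time when sleep = 0; since the smallest observed x is 4.76, this is an extrapolation and mainly anchors the line.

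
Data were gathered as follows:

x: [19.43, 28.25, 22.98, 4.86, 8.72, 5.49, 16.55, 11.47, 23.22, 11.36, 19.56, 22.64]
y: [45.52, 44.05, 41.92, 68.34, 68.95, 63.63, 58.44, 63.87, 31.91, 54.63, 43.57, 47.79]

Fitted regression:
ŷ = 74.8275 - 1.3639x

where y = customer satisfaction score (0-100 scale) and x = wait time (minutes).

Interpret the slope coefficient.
For each additional minute of wait time, predicted satisfaction score decreases by approximately 1.3639 points.

The slope coefficient β₁ = -1.3639 represents the marginal effect of wait time on satisfaction score.

Interpretation:
- Wait time up by 1 minute → predicted satisfaction score decreases by 1.3639 points
- The effect is assumed constant over the observed range of x (linearity)
- The sign (−) gives the direction; the magnitude 1.3639 gives the size of the effect per minute

The intercept β₀ = 74.8275 is the predicted satisfaction score when wait time = 0; since the smallest observed x is 4.86, this is an extrapolation and mainly anchors the line.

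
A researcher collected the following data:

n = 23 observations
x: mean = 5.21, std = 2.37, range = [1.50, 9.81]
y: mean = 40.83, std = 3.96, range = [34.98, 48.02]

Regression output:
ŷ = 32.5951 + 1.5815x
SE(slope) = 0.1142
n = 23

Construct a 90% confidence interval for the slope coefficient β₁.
The 90% CI for β₁ is (1.3850, 1.7780)

Confidence interval for the slope:

The 90% CI for β₁ is: β̂₁ ± t*(α/2, n-2) × SE(β̂₁)

Step 1: Find critical t-value
- Confidence level = 0.9
- Degrees of freedom = n - 2 = 23 - 2 = 21
- t*(α/2, 21) = 1.7207

Step 2: Calculate margin of error
Margin = 1.7207 × 0.1142 = 0.1965

Step 3: Construct interval
CI = 1.5815 ± 0.1965
CI = (1.3850, 1.7780)

Interpretation: We are 90% confident that the true slope β₁ lies between 1.3850 and 1.7780.
Both endpoints are positive, so the data support a genuinely positive slope at this confidence level.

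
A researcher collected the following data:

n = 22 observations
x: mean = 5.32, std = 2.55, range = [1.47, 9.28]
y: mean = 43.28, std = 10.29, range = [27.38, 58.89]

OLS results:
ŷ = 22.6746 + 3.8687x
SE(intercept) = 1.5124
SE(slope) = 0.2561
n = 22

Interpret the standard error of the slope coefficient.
SE(β̂₁) = 0.2561 is the estimated standard deviation of the slope estimate across repeated samples; relative to β̂₁ = 3.8687 that is 6.6%, a precise estimate.

SE(β̂₁) = 0.2561 says: if we drew many samples of n = 22 from the same population and refit each time, the fitted slopes would scatter with a standard deviation of roughly 0.2561 around the true β₁.

Relative precision:
- SE / |β̂₁| = 0.2561 / 3.8687 = 6.6%
- Rule of thumb (under 20%: precise; 20% to under 50%: moderately precise; 50% or more: imprecise) → precise

Rough 95% range (±2 SE): 3.8687 ± 0.5122 → (3.3565, 4.3809).

What drives SE(β̂₁): more residual scatter → larger SE; wider spread of x values → smaller SE; larger n (here n = 22) → smaller SE.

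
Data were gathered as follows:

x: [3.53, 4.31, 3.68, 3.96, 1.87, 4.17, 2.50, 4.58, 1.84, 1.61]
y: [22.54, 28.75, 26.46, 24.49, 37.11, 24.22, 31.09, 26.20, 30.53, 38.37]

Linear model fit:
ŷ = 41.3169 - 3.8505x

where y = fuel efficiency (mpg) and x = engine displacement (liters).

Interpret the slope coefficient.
An increase of one liter in engine displacement is associated with a 3.8505 mpg decrease in predicted fuel efficiency.

The slope β₁ = -3.8505 gives the rate at which the fitted fuel efficiency changes with engine displacement.

Interpretation:
- Engine displacement up by 1 liter → predicted fuel efficiency decreases by 3.8505 mpg
- This is a linear approximation: the same per-unit change is assumed across the whole observed x range
- The sign (−) gives the direction; the magnitude 3.8505 gives the size of the effect per liter

The intercept β₀ = 41.3169 is the predicted fuel efficiency when engine displacement = 0; since the smallest observed x is 1.61, this is an extrapolation and mainly anchors the line.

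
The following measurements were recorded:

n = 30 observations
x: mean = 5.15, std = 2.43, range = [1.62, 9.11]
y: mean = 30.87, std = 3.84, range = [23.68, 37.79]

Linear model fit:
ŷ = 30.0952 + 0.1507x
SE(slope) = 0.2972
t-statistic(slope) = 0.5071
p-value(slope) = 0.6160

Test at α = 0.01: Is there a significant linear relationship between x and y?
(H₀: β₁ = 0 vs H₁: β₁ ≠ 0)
p-value = 0.6160 ≥ α = 0.01, so we fail to reject H₀. The relationship is not significant.

Hypothesis test for the slope coefficient:

H₀: β₁ = 0 (no linear relationship)
H₁: β₁ ≠ 0 (linear relationship exists)

Test statistic: t = β̂₁ / SE(β̂₁) = 0.1507 / 0.2972 = 0.5071

With df = 28, the two-sided p-value for |t| = 0.5071 is 0.6160.

Decision rule: reject H₀ if p-value < α.
p-value = 0.6160 ≥ α = 0.01 → fail to reject H₀.

Conclusion: the linear association between x and y is not significant at the 1% level.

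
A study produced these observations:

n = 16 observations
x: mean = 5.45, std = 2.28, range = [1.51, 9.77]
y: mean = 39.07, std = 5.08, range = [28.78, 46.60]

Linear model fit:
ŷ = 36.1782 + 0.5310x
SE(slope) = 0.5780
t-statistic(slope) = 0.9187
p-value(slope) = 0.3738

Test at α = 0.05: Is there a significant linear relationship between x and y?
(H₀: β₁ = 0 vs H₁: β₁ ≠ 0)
Since p-value = 0.3738 ≥ α = 0.05, fail to reject H₀ — the slope is not significantly different from 0.

Hypothesis test for the slope coefficient:

H₀: β₁ = 0 (no linear relationship)
H₁: β₁ ≠ 0 (linear relationship exists)

Test statistic: t = β̂₁ / SE(β̂₁) = 0.5310 / 0.5780 = 0.9187

p = 0.3738: how often a slope estimate this far from 0 (in SE units) would arise by chance if β₁ were truly 0.

Decision rule: reject H₀ if p-value < α.
p-value = 0.3738 ≥ α = 0.05 → fail to reject H₀.

There is not sufficient evidence at the 5% significance level to conclude that a linear relationship exists between x and y.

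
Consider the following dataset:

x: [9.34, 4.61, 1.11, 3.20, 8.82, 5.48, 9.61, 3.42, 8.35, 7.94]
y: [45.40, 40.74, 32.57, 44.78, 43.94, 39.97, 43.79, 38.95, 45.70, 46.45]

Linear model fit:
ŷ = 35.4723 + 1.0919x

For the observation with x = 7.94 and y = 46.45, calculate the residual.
Residual = 2.3080

The residual is the difference between the actual value and the predicted value:

Residual = y - ŷ

Step 1: Calculate predicted value
ŷ = 35.4723 + 1.0919 × 7.94
ŷ = 44.1420

Step 2: Calculate residual
Residual = 46.45 - 44.1420
Residual = 2.3080

The residual is positive, so the observed y = 46.45 sits above the regression line (the line underestimates it by 2.3080).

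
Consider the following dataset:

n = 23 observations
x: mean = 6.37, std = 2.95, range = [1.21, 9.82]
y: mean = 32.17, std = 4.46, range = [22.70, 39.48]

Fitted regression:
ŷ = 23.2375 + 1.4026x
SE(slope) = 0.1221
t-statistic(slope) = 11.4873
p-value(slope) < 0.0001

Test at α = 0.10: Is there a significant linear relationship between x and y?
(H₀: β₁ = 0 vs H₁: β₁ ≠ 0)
Reject H₀: p-value < 0.0001 < α = 0.10. The linear relationship is significant at the 10% level.

Hypothesis test for the slope coefficient:

H₀: β₁ = 0 (no linear relationship)
H₁: β₁ ≠ 0 (linear relationship exists)

Test statistic: t = β̂₁ / SE(β̂₁) = 1.4026 / 0.1221 = 11.4873

The p-value (<0.0001) is the probability, under H₀, of a t-statistic at least as extreme as |t| = 11.4873 (two-sided, df = n − 2 = 21).

Decision rule: reject H₀ if p-value < α.
p-value < 0.0001 < α = 0.10 → reject H₀.

At α = 0.10 the data do provide convincing evidence of a nonzero slope.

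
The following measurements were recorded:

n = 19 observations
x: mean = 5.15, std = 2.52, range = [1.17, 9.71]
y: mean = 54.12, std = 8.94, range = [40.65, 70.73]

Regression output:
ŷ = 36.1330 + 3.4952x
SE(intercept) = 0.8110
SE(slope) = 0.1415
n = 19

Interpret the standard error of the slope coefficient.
SE(slope) = 0.1415 measures the uncertainty in the estimated slope. The coefficient is estimated precisely (SE/|β̂₁| = 4.0%).

SE(β̂₁) = s / √Sxx, where s is the residual standard deviation and Sxx = Σ(x − x̄)². It is the yardstick for how far β̂₁ = 3.4952 could plausibly be from the true slope.

Relative precision:
- SE / |β̂₁| = 0.1415 / 3.4952 = 4.0%
- Rule of thumb (under 20%: precise; 20% to under 50%: moderately precise; 50% or more: imprecise) → precise

Link to the t-test: t = β̂₁ / SE(β̂₁) = 3.4952 / 0.1415 = 24.7011, the statistic for H₀: β₁ = 0.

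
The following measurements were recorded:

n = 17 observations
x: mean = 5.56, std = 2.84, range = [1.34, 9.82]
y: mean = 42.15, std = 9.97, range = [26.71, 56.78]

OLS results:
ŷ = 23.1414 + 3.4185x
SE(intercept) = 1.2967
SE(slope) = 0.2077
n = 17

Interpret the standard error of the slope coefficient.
SE(slope) = 0.2077 measures the uncertainty in the estimated slope. The coefficient is estimated precisely (SE/|β̂₁| = 6.1%).

SE(β̂₁) = s / √Sxx, where s is the residual standard deviation and Sxx = Σ(x − x̄)². It is the yardstick for how far β̂₁ = 3.4185 could plausibly be from the true slope.

Relative precision:
- SE / |β̂₁| = 0.2077 / 3.4185 = 6.1%
- Rule of thumb (under 20%: precise; 20% to under 50%: moderately precise; 50% or more: imprecise) → precise

Rough 95% range (±2 SE): 3.4185 ± 0.4154 → (3.0031, 3.8339).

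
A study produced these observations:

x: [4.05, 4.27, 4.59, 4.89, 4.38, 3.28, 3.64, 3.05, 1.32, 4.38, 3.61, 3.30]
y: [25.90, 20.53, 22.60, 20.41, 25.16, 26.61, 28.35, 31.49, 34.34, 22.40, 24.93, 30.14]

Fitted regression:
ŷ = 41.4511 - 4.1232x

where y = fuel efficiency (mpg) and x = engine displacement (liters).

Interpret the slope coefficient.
On average, fuel efficiency is about 4.1232 mpg lower for every extra liter of engine displacement.

The slope coefficient β₁ = -4.1232 represents the marginal effect of engine displacement on fuel efficiency.

Interpretation:
- Engine displacement up by 1 liter → predicted fuel efficiency decreases by 4.1232 mpg
- The effect is assumed constant over the observed range of x (linearity)
- The sign (−) gives the direction; the magnitude 4.1232 gives the size of the effect per liter

The intercept β₀ = 41.4511 is the predicted fuel efficiency when engine displacement = 0; since the smallest observed x is 1.32, this is an extrapolation and mainly anchors the line.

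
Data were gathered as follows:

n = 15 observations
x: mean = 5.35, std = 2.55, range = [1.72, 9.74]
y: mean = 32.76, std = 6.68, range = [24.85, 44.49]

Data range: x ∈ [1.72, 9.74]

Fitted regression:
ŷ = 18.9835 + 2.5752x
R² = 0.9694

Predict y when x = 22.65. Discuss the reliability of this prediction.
ŷ = 77.3118 (extrapolation — x = 22.65 lies outside [1.72, 9.74], so reliability is low).

Prediction calculation:
ŷ = 18.9835 + 2.5752 × 22.65
ŷ = 77.3118

Reliability:
- Data range: x ∈ [1.72, 9.74]
- Prediction point: x = 22.65 is 12.91 units above the observed range → this is EXTRAPOLATION, not interpolation

Why that matters here:
- Real relationships often flatten, saturate, or turn nonlinear at extremes
- R² describes fit only over the sampled x values; it says nothing about behaviour beyond them
- The standard error of prediction grows with (x − x̄)², and x = 22.65 is far from x̄ = 5.35

A defensible statement: 'if the linear trend continued to x = 22.65, y would be about 77.3118' — the premise is untested.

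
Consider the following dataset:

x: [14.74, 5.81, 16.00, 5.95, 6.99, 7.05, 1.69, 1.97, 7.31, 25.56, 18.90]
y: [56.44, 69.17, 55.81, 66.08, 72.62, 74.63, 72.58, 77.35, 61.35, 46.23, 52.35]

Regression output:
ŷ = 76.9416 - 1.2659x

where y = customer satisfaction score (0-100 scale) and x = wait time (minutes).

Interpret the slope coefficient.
For each additional minute of wait time, predicted satisfaction score decreases by approximately 1.2659 points.

The slope β₁ = -1.2659 gives the rate at which the fitted satisfaction score changes with wait time.

Interpretation:
- Wait time up by 1 minute → predicted satisfaction score decreases by 1.2659 points
- The effect is assumed constant over the observed range of x (linearity)
- The slope describes association in these data, not necessarily a causal effect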